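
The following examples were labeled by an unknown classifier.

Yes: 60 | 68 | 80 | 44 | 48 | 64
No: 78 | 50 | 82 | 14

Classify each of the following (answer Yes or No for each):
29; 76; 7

No, Yes, No

A rule that fits every label: multiple of 4 — true of each 'Yes' example, false of each 'No' one.
29 — 29 = 4·7 + 1, hence No.
76 — 76 = 4·19, hence Yes.
7 — 7 = 4·1 + 3, hence No.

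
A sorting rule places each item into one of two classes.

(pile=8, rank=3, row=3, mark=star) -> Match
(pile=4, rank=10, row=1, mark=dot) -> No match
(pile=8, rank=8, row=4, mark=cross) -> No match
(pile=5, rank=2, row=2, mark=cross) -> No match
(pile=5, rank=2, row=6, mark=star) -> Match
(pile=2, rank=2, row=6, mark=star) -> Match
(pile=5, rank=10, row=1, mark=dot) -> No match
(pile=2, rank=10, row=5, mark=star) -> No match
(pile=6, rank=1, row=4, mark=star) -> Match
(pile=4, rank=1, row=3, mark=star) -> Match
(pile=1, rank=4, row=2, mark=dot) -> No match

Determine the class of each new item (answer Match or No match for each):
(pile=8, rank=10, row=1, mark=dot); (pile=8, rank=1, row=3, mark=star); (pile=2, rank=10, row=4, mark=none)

No match, Match, No match

'Match' ⟺ mark is star AND rank ≤ 3.
(pile=8, rank=10, row=1, mark=dot): No match (mark is dot, rank = 10).
(pile=8, rank=1, row=3, mark=star): Match (mark is star, rank = 1).
(pile=2, rank=10, row=4, mark=none): No match (mark is none, rank = 10).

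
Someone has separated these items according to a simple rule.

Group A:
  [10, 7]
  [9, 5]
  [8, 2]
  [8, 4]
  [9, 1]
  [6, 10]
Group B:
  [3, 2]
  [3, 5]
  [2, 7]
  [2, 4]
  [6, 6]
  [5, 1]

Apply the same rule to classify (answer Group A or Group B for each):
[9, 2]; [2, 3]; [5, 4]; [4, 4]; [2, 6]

Group A, Group B, Group B, Group B, Group B

The rule appears to be: max ≥ 8.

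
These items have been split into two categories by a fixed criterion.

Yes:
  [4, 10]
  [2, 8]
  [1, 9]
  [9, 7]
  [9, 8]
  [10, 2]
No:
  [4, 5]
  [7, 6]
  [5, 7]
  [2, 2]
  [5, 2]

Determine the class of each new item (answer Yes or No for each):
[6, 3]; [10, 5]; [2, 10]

The rule appears to be: max ≥ 8.
[6, 3]: max 6 — does not pass, so No. [10, 5]: max 10 — satisfies this, so Yes. [2, 10]: max 10 — satisfies this, so Yes.

No, Yes, Yes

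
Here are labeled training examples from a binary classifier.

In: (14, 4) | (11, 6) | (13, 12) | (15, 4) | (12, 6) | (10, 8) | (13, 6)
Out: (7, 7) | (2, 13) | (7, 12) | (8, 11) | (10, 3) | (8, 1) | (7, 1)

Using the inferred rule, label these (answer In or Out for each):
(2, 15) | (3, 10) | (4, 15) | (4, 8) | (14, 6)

Out, Out, Out, Out, In

A rule that fits every label: first > second AND second is even — true of each 'In' example, false of each 'Out' one.
(2, 15): 2 < 15, second 15, doesn't qualify → Out. (3, 10): 3 < 10, second 10, doesn't qualify → Out. (4, 15): 4 < 15, second 15, doesn't qualify → Out. (4, 8): 4 < 8, second 8, doesn't qualify → Out. (14, 6): 14 > 6, second 6, fits → In.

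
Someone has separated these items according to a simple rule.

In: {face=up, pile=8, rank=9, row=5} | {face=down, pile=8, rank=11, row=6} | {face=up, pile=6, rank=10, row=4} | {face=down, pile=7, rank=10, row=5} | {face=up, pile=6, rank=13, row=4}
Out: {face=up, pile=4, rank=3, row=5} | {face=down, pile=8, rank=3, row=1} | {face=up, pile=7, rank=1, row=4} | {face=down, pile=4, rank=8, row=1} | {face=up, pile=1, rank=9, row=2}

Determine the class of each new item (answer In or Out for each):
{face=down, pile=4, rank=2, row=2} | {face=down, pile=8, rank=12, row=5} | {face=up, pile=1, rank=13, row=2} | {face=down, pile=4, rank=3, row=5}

Out, In, Out, Out

A rule that fits every label: row ≥ 4 AND rank ≥ 8 — true of each 'In' example, false of each 'Out' one.
{face=down, pile=4, rank=2, row=2} → row = 2, rank = 2 → Out.
{face=down, pile=8, rank=12, row=5} → row = 5, rank = 12 → In.
{face=up, pile=1, rank=13, row=2} → row = 2, rank = 13 → Out.
{face=down, pile=4, rank=3, row=5} → row = 5, rank = 3 → Out.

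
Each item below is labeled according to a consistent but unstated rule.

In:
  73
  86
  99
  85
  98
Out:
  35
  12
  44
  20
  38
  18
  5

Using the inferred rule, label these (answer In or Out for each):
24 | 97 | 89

Out, In, In

The simplest hypothesis consistent with all the labels is: at least 73.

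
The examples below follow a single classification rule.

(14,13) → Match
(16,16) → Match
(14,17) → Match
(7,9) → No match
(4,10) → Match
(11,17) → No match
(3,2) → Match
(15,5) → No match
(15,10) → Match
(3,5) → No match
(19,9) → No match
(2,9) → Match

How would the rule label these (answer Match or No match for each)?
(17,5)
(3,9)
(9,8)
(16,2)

No match, No match, Match, Match

'Match' ⟺ product is even.
No match: (17,5), since 17·5 = 85. No match: (3,9), since 3·9 = 27. Match: (9,8), since 9·8 = 72. Match: (16,2), since 16·2 = 32.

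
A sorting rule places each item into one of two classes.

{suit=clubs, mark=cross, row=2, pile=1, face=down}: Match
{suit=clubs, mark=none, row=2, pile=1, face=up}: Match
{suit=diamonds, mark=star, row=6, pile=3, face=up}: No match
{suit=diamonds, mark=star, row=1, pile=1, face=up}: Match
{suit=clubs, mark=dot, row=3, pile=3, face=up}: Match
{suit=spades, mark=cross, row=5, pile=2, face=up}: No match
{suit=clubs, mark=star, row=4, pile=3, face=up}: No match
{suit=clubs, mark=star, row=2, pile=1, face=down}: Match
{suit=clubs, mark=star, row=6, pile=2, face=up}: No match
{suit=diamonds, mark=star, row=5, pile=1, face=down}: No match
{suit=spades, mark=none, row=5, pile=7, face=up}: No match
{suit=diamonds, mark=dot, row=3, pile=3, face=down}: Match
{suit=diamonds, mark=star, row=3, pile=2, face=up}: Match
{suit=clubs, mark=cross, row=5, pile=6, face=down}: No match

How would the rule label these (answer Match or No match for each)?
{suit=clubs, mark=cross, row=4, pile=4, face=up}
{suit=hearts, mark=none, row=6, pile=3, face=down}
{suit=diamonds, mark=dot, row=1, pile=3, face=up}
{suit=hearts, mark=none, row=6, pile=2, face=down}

No match, No match, Match, No match

'Match' ⟺ row ≤ 3.
{suit=clubs, mark=cross, row=4, pile=4, face=up} → row = 4 → No match. {suit=hearts, mark=none, row=6, pile=3, face=down} → row = 6 → No match. {suit=diamonds, mark=dot, row=1, pile=3, face=up} → row = 1 → Match. {suit=hearts, mark=none, row=6, pile=2, face=down} → row = 6 → No match.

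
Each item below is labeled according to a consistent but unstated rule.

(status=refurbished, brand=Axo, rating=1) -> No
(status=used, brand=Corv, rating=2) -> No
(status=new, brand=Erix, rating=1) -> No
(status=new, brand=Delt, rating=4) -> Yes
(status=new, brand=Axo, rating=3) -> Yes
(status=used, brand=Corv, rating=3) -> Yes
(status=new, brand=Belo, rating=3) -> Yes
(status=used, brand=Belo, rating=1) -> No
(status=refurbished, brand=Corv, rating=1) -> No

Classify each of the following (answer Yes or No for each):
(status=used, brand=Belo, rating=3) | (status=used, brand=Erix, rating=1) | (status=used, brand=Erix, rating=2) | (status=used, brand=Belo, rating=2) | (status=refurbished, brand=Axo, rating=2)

Yes, No, No, No, No

The pattern is that an item is 'Yes' exactly when: rating ≥ 3.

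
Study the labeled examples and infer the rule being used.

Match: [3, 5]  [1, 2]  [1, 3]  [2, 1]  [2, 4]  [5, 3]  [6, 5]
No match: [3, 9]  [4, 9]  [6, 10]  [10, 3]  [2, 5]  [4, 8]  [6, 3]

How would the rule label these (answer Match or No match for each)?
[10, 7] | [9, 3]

No match, No match

The pattern is that an item is 'Match' exactly when: |first − second| ≤ 2.
[10, 7] → |10−7| = 3 → No match.
[9, 3] → |9−3| = 6 → No match.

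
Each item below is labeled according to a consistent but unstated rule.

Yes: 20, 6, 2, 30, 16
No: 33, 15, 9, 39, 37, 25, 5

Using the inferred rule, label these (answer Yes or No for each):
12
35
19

The classifier is using: even.
12: 12 is even — matches, so Yes. 35: 35 is odd — doesn't match, so No. 19: 19 is odd — doesn't match, so No.

Yes, No, No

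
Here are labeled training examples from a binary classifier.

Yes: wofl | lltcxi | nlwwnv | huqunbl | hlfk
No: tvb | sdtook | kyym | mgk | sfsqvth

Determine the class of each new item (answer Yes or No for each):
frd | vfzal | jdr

The simplest hypothesis consistent with all the labels is: contains 'l'.
frd: no 'l', doesn't qualify → No.
vfzal: has 'l', fits → Yes.
jdr: no 'l', doesn't qualify → No.

No, Yes, No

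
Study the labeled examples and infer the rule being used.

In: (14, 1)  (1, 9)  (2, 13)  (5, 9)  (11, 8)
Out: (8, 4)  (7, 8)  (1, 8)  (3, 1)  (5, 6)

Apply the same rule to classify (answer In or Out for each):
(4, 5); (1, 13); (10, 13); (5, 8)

Out, In, In, Out

The classifier is using: max ≥ 9.
(4, 5) — max 5, hence Out.
(1, 13) — max 13, hence In.
(10, 13) — max 13, hence In.
(5, 8) — max 8, hence Out.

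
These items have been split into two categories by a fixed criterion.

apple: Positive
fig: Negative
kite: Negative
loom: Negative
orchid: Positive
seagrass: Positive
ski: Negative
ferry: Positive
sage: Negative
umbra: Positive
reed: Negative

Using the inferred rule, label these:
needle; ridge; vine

The pattern is that an item is 'Positive' exactly when: length ≥ 5.
needle: length 6 — matches, so Positive.
ridge: length 5 — matches, so Positive.
vine: length 4 — does not satisfy this, so Negative.

Positive, Positive, Negative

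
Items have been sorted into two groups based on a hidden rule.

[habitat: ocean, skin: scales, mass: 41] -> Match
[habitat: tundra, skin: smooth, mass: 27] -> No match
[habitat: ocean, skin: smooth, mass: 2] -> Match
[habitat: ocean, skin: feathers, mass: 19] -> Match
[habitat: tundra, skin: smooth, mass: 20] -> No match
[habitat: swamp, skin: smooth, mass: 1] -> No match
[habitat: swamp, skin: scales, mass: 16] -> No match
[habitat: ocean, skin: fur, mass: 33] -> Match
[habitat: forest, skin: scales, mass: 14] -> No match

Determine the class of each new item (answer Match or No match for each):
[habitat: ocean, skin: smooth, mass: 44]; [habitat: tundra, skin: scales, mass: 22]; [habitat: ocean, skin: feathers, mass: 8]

Match, No match, Match

'Match' ⟺ habitat is ocean.
[habitat: ocean, skin: smooth, mass: 44]: habitat is ocean — satisfies this, so Match.
[habitat: tundra, skin: scales, mass: 22]: habitat is tundra — does not pass, so No match.
[habitat: ocean, skin: feathers, mass: 8]: habitat is ocean — satisfies this, so Match.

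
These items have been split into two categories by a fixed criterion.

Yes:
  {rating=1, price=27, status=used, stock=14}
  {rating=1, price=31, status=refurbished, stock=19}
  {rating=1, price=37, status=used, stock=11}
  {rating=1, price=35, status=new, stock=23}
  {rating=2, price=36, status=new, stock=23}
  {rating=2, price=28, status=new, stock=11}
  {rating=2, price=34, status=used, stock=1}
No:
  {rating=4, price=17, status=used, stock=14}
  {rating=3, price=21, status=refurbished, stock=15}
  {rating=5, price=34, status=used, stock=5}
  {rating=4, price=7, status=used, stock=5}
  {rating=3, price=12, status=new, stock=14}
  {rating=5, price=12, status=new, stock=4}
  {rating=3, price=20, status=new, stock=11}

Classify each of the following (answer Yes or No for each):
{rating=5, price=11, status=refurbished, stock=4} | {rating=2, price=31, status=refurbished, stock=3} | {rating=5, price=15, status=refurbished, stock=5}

A rule that fits every label: rating ≤ 2 — true of each 'Yes' example, false of each 'No' one.
{rating=5, price=11, status=refurbished, stock=4}: No (rating = 5). {rating=2, price=31, status=refurbished, stock=3}: Yes (rating = 2). {rating=5, price=15, status=refurbished, stock=5}: No (rating = 5).

No, Yes, No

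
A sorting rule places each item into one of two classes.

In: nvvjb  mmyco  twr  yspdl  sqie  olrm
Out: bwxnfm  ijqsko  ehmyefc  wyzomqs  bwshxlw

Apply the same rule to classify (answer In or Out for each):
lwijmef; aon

Out, In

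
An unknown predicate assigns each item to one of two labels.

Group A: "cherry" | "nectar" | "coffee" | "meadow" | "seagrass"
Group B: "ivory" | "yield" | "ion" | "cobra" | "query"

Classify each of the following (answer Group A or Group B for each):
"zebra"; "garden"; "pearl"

Group B, Group A, Group B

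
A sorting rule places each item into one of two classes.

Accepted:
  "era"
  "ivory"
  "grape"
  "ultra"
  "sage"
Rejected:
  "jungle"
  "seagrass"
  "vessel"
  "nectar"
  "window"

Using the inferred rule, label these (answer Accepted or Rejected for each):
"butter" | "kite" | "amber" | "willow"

Rejected, Accepted, Accepted, Rejected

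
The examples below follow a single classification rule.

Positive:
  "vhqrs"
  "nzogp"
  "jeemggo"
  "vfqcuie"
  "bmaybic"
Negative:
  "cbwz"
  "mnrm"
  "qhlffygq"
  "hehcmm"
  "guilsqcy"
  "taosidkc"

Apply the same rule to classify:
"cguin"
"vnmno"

Rule: odd length. This holds for each 'Positive' example and fails for each 'Negative' one.
Positive: "cguin", since length 5.
Positive: "vnmno", since length 5.

Positive, Positive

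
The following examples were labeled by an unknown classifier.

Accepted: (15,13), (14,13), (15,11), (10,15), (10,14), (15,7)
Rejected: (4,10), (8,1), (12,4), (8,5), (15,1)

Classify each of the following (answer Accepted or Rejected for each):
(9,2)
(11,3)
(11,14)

A rule that fits every label: sum ≥ 22 — true of each 'Accepted' example, false of each 'Rejected' one.
(9,2): 9+2 = 11 — doesn't qualify, so Rejected.
(11,3): 11+3 = 14 — doesn't qualify, so Rejected.
(11,14): 11+14 = 25 — qualifies, so Accepted.

Rejected, Rejected, Accepted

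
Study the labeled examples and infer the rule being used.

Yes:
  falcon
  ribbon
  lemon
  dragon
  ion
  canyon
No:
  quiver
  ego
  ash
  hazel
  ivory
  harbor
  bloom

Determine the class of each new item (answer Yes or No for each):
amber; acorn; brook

Every 'Yes' example satisfies: contains 'n'. None of the 'No' examples do.
No: amber, since no 'n'.
Yes: acorn, since has 'n'.
No: brook, since no 'n'.

No, Yes, No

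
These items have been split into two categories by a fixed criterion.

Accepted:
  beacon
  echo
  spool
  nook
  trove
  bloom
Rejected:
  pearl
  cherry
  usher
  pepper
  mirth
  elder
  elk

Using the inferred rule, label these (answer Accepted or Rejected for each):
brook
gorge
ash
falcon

Comparing the two groups points to one rule — contains 'o'.
brook: Accepted (has 'o').
gorge: Accepted (has 'o').
ash: Rejected (no 'o').
falcon: Accepted (has 'o').

Accepted, Accepted, Rejected, Accepted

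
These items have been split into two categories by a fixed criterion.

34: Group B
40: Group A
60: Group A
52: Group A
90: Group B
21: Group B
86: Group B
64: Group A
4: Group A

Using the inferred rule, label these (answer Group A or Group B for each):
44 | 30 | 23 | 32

'Group A' ⟺ multiple of 4.
44: 44 = 4·11 — checks out, so Group A. 30: 30 = 4·7 + 2 — does not satisfy this, so Group B. 23: 23 = 4·5 + 3 — does not satisfy this, so Group B. 32: 32 = 4·8 — checks out, so Group A.

Group A, Group B, Group B, Group A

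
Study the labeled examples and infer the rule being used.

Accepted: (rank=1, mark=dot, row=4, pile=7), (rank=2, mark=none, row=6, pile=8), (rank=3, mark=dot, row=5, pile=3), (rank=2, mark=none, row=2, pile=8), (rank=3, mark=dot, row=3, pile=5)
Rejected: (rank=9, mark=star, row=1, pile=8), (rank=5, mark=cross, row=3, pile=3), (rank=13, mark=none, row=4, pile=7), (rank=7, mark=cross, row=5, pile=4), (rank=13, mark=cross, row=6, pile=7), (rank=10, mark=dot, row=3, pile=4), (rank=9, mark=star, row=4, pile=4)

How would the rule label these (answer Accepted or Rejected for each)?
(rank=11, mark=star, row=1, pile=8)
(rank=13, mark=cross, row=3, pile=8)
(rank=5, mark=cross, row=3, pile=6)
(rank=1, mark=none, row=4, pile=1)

Rejected, Rejected, Rejected, Accepted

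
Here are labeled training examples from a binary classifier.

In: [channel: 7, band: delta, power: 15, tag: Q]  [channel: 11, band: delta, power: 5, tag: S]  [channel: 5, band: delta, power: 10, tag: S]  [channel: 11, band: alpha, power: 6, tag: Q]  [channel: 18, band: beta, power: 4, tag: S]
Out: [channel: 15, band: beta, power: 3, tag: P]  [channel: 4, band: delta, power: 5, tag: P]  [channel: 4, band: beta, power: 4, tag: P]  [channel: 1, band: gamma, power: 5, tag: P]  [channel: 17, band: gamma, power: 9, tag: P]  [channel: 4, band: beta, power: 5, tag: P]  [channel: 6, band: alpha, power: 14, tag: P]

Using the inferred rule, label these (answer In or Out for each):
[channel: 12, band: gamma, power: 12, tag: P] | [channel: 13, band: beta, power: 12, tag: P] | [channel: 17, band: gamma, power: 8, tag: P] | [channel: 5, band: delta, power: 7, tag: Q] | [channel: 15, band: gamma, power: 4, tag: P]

Out, Out, Out, In, Out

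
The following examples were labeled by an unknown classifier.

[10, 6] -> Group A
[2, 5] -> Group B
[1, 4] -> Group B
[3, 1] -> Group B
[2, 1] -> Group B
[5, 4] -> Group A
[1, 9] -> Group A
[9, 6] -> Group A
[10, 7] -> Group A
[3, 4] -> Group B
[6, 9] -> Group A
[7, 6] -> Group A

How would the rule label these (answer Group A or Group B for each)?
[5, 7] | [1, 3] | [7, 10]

The classifier is using: sum ≥ 9.
[5, 7] — 5+7 = 12, hence Group A. [1, 3] — 1+3 = 4, hence Group B. [7, 10] — 7+10 = 17, hence Group A.

Group A, Group B, Group A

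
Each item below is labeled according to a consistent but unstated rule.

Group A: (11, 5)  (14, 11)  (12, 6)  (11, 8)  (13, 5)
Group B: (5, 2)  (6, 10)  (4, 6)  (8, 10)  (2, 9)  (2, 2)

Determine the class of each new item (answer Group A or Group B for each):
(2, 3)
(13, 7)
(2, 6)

Group B, Group A, Group B

Every 'Group A' example satisfies: first ≥ 9. None of the 'Group B' examples do.
(2, 3): Group B (first 2).
(13, 7): Group A (first 13).
(2, 6): Group B (first 2).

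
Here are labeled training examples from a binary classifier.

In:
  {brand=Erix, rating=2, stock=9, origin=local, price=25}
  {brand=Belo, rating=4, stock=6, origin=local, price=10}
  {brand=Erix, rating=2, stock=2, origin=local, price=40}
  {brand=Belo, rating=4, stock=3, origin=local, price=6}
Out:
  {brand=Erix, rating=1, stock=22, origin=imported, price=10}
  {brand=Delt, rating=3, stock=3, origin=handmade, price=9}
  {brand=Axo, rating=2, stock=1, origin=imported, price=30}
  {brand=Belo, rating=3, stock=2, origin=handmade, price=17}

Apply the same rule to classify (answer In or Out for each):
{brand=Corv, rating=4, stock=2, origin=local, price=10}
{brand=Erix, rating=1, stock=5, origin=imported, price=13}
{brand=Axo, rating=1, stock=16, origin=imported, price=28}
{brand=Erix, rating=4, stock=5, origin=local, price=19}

The rule appears to be: origin is local.
{brand=Corv, rating=4, stock=2, origin=local, price=10}: origin is local, has this property → In.
{brand=Erix, rating=1, stock=5, origin=imported, price=13}: origin is imported, does not pass → Out.
{brand=Axo, rating=1, stock=16, origin=imported, price=28}: origin is imported, does not pass → Out.
{brand=Erix, rating=4, stock=5, origin=local, price=19}: origin is local, has this property → In.

In, Out, Out, In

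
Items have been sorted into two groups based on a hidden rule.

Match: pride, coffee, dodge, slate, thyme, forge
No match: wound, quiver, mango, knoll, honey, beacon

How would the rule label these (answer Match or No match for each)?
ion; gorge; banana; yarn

Checking candidate rules against both groups, what survives is: ends with 'e'.

No match, Match, No match, No match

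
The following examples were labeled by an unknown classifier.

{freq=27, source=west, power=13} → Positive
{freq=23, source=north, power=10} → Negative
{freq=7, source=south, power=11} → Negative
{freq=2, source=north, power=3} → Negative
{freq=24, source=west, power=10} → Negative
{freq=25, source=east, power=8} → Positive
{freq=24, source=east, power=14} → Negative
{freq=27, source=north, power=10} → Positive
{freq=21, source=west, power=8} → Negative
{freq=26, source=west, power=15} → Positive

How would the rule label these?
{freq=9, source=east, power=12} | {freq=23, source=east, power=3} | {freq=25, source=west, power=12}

Rule: freq ≥ 25. This holds for each 'Positive' example and fails for each 'Negative' one.
{freq=9, source=east, power=12} → freq = 9 → Negative.
{freq=23, source=east, power=3} → freq = 23 → Negative.
{freq=25, source=west, power=12} → freq = 25 → Positive.

Negative, Negative, Positive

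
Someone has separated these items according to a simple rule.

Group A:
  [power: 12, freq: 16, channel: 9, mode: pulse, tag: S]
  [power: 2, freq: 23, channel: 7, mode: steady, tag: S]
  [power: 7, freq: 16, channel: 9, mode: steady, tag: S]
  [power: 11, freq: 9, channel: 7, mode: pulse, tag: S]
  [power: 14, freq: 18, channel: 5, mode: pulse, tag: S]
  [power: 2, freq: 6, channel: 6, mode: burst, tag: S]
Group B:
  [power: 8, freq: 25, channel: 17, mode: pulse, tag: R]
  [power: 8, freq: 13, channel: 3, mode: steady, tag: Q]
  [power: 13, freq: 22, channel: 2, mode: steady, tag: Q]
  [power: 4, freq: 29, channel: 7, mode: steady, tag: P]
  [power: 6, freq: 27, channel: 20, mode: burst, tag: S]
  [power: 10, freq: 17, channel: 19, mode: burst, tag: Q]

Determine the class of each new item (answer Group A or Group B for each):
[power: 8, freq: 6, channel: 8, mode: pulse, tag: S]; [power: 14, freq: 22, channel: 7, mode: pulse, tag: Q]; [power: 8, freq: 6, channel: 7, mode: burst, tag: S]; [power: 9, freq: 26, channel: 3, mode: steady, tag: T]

Group A, Group B, Group A, Group B

The rule appears to be: tag is S AND freq ≤ 23.
[power: 8, freq: 6, channel: 8, mode: pulse, tag: S]: tag is S, freq = 6 — has this property, so Group A. [power: 14, freq: 22, channel: 7, mode: pulse, tag: Q]: tag is Q, freq = 22 — does not fit, so Group B. [power: 8, freq: 6, channel: 7, mode: burst, tag: S]: tag is S, freq = 6 — has this property, so Group A. [power: 9, freq: 26, channel: 3, mode: steady, tag: T]: tag is T, freq = 26 — does not fit, so Group B.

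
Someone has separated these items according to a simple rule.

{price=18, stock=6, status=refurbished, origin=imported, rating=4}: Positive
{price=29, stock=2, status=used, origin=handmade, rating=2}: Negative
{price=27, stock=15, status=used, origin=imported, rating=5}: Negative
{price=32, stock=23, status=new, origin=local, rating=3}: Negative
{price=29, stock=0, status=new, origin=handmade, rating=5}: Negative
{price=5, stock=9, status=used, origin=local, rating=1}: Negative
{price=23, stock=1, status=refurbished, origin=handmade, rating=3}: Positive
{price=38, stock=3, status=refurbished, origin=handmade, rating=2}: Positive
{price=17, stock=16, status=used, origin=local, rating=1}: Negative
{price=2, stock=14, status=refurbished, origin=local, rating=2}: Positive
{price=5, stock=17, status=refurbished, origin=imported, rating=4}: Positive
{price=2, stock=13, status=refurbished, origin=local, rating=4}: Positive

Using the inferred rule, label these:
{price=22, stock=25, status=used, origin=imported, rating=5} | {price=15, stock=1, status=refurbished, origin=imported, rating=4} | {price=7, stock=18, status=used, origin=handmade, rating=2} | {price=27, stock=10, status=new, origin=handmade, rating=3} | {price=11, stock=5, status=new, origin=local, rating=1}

Negative, Positive, Negative, Negative, Negative

'Positive' ⟺ status is refurbished.
{price=22, stock=25, status=used, origin=imported, rating=5}: status is used — lacks this property, so Negative.
{price=15, stock=1, status=refurbished, origin=imported, rating=4}: status is refurbished — fits, so Positive.
{price=7, stock=18, status=used, origin=handmade, rating=2}: status is used — lacks this property, so Negative.
{price=27, stock=10, status=new, origin=handmade, rating=3}: status is new — lacks this property, so Negative.
{price=11, stock=5, status=new, origin=local, rating=1}: status is new — lacks this property, so Negative.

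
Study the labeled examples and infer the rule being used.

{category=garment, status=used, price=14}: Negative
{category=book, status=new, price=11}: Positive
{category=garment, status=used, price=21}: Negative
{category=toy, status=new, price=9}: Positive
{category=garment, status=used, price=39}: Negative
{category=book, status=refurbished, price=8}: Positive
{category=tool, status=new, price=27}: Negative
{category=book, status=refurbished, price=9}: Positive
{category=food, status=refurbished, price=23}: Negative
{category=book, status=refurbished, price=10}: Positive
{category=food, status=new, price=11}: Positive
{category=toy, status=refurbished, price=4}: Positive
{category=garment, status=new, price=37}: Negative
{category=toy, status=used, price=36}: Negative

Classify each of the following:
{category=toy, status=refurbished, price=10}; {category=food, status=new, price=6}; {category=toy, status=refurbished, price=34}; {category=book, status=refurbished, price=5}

Positive, Positive, Negative, Positive

All 'Positive' examples share one property — price ≤ 11 — and every 'Negative' example lacks it.
{category=toy, status=refurbished, price=10}: price = 10 — passes, so Positive. {category=food, status=new, price=6}: price = 6 — passes, so Positive. {category=toy, status=refurbished, price=34}: price = 34 — does not satisfy this, so Negative. {category=book, status=refurbished, price=5}: price = 5 — passes, so Positive.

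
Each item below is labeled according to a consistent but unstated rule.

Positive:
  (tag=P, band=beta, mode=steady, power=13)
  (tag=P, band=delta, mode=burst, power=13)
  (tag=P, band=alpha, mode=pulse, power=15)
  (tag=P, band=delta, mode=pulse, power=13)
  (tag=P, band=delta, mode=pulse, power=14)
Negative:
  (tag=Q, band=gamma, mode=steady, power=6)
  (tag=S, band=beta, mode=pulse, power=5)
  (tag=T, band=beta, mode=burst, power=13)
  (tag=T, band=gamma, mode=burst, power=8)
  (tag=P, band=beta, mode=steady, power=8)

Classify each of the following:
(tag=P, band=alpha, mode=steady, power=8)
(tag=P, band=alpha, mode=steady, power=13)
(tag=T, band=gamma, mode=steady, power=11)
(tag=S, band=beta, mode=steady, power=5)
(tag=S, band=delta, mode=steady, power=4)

Negative, Positive, Negative, Negative, Negative

Every 'Positive' example satisfies: tag is P AND power ≥ 13. None of the 'Negative' examples do.
(tag=P, band=alpha, mode=steady, power=8): tag is P, power = 8, lacks this property → Negative. (tag=P, band=alpha, mode=steady, power=13): tag is P, power = 13, passes → Positive. (tag=T, band=gamma, mode=steady, power=11): tag is T, power = 11, lacks this property → Negative. (tag=S, band=beta, mode=steady, power=5): tag is S, power = 5, lacks this property → Negative. (tag=S, band=delta, mode=steady, power=4): tag is S, power = 4, lacks this property → Negative.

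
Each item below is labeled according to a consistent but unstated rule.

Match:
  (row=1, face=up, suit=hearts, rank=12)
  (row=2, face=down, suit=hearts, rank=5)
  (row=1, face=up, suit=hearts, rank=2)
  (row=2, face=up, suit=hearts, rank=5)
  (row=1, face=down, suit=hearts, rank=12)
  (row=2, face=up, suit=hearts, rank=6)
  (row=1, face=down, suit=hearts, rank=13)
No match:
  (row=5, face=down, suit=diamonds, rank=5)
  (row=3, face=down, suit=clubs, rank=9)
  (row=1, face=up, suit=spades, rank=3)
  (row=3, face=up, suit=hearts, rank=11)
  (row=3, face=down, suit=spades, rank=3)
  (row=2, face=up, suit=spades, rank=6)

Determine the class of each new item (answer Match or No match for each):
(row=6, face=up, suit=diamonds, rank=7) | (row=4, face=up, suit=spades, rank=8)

All 'Match' examples share one property — suit is hearts AND row ≤ 2 — and every 'No match' example lacks it.
(row=6, face=up, suit=diamonds, rank=7) — suit is diamonds, row = 6, hence No match. (row=4, face=up, suit=spades, rank=8) — suit is spades, row = 4, hence No match.

No match, No match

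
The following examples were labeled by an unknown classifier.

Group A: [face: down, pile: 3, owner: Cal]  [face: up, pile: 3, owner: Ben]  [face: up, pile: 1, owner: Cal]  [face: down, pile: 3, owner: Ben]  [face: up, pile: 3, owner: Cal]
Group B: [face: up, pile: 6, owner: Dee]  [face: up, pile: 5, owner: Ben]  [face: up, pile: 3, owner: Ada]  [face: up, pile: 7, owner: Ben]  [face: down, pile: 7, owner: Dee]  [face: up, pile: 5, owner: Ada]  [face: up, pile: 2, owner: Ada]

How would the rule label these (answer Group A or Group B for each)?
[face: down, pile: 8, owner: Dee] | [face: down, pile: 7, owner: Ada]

The rule appears to be: owner is not Ada AND pile ≤ 3.

Group B, Group B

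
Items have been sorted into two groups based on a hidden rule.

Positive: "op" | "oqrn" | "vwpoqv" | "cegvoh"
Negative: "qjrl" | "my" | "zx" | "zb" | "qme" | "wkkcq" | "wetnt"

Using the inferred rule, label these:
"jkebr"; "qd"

One predicate separates the groups cleanly: contains 'o'.
"jkebr": no 'o', fails the rule → Negative. "qd": no 'o', fails the rule → Negative.

Negative, Negative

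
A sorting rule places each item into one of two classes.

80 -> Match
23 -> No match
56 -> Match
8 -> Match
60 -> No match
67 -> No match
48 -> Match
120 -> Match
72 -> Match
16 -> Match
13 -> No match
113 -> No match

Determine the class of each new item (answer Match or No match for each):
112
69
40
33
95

Match, No match, Match, No match, No match

All 'Match' examples share one property — multiple of 8 — and every 'No match' example lacks it.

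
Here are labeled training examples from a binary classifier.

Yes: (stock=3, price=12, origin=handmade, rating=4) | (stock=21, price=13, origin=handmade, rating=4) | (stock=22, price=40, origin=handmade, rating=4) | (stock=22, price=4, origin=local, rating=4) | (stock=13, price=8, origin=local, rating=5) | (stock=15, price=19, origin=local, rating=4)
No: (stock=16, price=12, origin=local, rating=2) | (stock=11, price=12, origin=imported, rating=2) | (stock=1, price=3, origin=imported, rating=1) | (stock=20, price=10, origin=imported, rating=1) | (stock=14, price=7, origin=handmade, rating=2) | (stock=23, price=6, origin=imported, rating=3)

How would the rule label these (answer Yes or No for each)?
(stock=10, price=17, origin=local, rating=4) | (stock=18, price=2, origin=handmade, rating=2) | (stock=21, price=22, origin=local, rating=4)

The classifier is using: rating ≥ 4.
(stock=10, price=17, origin=local, rating=4): rating = 4, meets the rule → Yes.
(stock=18, price=2, origin=handmade, rating=2): rating = 2, does not pass → No.
(stock=21, price=22, origin=local, rating=4): rating = 4, meets the rule → Yes.

Yes, No, Yes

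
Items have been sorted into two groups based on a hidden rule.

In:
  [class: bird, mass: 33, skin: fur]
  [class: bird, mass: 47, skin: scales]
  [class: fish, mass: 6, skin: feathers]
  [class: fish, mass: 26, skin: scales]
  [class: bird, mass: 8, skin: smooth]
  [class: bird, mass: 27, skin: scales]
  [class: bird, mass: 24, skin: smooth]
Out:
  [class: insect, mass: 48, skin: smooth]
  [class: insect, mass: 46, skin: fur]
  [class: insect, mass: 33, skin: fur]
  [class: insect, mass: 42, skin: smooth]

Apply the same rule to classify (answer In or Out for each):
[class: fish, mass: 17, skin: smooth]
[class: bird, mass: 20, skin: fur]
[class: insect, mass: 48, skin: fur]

All 'In' examples share one property — class is not insect — and every 'Out' example lacks it.
[class: fish, mass: 17, skin: smooth] — class is fish, hence In. [class: bird, mass: 20, skin: fur] — class is bird, hence In. [class: insect, mass: 48, skin: fur] — class is insect, hence Out.

In, In, Out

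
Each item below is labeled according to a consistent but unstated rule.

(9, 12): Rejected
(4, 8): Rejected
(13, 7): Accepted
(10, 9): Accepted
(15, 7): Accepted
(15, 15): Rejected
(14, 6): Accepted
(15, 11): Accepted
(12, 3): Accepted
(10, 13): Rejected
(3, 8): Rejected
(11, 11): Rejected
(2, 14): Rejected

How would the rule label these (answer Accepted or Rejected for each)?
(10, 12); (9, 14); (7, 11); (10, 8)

Rule: first > second. This holds for each 'Accepted' example and fails for each 'Rejected' one.
(10, 12): 10 < 12 — doesn't qualify, so Rejected. (9, 14): 9 < 14 — doesn't qualify, so Rejected. (7, 11): 7 < 11 — doesn't qualify, so Rejected. (10, 8): 10 > 8 — has this property, so Accepted.

Rejected, Rejected, Rejected, Accepted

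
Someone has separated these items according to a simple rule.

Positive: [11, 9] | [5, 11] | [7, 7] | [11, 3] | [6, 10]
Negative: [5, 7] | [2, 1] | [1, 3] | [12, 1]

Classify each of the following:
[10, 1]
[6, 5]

Negative, Negative

A rule that fits every label: sum ≥ 14 — true of each 'Positive' example, false of each 'Negative' one.
[10, 1]: Negative (10+1 = 11).
[6, 5]: Negative (6+5 = 11).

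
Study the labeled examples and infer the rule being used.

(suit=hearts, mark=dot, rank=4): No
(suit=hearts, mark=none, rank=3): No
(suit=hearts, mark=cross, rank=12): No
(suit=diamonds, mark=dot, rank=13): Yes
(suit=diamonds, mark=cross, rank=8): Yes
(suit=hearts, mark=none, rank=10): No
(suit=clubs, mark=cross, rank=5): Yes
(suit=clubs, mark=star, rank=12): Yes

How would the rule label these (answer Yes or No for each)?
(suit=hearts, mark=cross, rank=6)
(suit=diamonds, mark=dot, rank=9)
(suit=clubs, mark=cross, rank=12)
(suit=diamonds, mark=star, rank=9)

No, Yes, Yes, Yes

The pattern is that an item is 'Yes' exactly when: suit is not hearts.
No: (suit=hearts, mark=cross, rank=6), since suit is hearts.
Yes: (suit=diamonds, mark=dot, rank=9), since suit is diamonds.
Yes: (suit=clubs, mark=cross, rank=12), since suit is clubs.
Yes: (suit=diamonds, mark=star, rank=9), since suit is diamonds.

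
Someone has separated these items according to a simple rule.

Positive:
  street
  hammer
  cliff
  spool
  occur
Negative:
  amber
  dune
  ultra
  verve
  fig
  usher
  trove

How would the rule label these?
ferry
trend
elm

Checking candidate rules against both groups, what survives is: has a double letter.
ferry: 'rr' doubled, fits → Positive.
trend: no doubled letter, fails the rule → Negative.
elm: no doubled letter, fails the rule → Negative.

Positive, Negative, Negative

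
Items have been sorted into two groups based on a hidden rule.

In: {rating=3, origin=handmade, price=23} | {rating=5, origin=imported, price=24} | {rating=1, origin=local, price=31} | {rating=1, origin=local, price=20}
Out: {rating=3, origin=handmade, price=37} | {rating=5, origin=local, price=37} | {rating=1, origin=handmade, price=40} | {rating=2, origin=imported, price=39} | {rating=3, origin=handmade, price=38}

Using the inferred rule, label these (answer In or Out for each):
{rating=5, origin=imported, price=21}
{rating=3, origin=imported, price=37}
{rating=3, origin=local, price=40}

A rule that fits every label: price ≤ 31 — true of each 'In' example, false of each 'Out' one.
{rating=5, origin=imported, price=21}: price = 21 — checks out, so In.
{rating=3, origin=imported, price=37}: price = 37 — does not fit, so Out.
{rating=3, origin=local, price=40}: price = 40 — does not fit, so Out.

In, Out, Out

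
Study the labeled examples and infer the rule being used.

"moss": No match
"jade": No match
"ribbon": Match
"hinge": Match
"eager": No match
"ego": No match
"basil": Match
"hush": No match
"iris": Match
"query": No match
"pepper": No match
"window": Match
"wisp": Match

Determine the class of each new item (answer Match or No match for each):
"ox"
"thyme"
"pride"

The rule appears to be: contains 'i'.
"ox" → no 'i' → No match.
"thyme" → no 'i' → No match.
"pride" → has 'i' → Match.

No match, No match, Match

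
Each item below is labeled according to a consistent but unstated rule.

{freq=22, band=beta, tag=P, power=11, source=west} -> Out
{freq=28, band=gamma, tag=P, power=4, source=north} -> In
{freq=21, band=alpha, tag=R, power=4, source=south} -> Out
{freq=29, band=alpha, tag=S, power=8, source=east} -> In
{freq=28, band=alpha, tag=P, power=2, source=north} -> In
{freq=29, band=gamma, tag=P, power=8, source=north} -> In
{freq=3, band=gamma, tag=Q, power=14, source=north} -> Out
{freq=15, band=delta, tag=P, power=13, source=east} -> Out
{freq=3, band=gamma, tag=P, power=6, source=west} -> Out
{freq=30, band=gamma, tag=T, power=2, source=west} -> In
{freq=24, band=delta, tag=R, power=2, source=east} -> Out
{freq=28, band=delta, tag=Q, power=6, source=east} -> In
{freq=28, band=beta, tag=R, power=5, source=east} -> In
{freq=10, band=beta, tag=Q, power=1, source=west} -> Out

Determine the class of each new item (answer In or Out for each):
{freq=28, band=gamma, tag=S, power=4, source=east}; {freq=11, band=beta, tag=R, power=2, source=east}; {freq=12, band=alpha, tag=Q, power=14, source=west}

In, Out, Out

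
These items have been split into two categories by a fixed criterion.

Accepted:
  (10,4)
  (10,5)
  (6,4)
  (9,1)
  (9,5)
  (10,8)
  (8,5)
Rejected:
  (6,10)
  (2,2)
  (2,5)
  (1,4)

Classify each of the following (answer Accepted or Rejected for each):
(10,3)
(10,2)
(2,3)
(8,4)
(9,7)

Accepted, Accepted, Rejected, Accepted, Accepted

One predicate separates the groups cleanly: first > second.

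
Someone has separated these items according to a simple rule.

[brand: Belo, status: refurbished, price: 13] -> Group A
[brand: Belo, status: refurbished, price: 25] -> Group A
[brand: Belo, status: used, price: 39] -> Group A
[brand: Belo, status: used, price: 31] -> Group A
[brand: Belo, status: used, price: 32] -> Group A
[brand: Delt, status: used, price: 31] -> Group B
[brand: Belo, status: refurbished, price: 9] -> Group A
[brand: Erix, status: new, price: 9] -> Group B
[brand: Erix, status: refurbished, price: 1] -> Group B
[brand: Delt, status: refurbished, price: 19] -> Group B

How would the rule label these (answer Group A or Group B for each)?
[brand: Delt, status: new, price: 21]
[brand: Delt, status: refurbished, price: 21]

Group B, Group B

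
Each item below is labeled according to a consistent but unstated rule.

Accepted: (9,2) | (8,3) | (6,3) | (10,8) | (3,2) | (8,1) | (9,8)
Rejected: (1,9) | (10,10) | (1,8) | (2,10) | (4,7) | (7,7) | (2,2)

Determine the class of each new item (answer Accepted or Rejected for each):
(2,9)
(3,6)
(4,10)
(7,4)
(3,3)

Rejected, Rejected, Rejected, Accepted, Rejected

The distinguishing property — first > second — holds for all the 'Accepted' cases and none of the 'Rejected' cases.
(2,9): Rejected (2 < 9). (3,6): Rejected (3 < 6). (4,10): Rejected (4 < 10). (7,4): Accepted (7 > 4). (3,3): Rejected (3 = 3).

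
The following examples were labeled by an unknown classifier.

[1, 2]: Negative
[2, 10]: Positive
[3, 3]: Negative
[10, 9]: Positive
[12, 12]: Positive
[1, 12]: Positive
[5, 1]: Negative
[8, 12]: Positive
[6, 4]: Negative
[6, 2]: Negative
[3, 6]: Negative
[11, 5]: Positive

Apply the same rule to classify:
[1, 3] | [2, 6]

The common property of the 'Positive' items is: sum ≥ 12. No 'Negative' item has it.
[1, 3] → 1+3 = 4 → Negative. [2, 6] → 2+6 = 8 → Negative.

Negative, Negative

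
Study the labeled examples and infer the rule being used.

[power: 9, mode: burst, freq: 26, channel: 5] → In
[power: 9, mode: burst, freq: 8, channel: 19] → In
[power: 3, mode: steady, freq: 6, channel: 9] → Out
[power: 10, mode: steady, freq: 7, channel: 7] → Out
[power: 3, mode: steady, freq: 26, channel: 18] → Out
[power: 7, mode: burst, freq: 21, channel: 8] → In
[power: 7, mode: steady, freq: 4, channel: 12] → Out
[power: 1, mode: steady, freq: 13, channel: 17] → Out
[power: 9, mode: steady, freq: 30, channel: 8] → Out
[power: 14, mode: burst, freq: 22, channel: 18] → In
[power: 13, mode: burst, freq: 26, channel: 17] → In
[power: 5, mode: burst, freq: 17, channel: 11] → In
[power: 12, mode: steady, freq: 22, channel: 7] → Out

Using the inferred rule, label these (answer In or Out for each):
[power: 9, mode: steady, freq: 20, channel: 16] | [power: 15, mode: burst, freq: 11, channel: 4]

Out, In

One predicate separates the groups cleanly: mode is burst.
[power: 9, mode: steady, freq: 20, channel: 16]: mode is steady, doesn't qualify → Out. [power: 15, mode: burst, freq: 11, channel: 4]: mode is burst, fits → In.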